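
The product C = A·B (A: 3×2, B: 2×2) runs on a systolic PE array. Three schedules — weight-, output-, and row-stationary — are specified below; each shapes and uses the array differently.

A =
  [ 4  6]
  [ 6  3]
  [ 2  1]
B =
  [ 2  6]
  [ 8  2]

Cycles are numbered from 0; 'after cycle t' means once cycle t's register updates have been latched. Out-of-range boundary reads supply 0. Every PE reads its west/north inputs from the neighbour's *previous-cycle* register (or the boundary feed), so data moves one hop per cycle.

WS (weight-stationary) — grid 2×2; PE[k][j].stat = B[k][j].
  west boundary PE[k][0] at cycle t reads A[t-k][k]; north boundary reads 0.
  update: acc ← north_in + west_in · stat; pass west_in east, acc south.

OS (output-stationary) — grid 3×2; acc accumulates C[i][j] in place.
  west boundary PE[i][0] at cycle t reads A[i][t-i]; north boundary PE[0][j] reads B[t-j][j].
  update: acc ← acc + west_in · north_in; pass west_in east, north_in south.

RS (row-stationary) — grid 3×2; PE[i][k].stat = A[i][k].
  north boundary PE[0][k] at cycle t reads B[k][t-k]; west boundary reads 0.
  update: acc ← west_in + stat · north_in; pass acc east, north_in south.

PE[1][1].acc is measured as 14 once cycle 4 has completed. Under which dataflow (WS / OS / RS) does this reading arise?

dataflow = WS

Under WS (2×2), PE[1][1]:
  after 0 — PE[1][1] acc=0, pass-E 0, pass-S 0
  after 1 — PE[1][1] acc=0, pass-E 0, pass-S 0
  after 2 — PE[1][1] acc=36, pass-E 6, pass-S 36
  after 3 — PE[1][1] acc=42, pass-E 3, pass-S 42
  after 4 — PE[1][1] acc=14, pass-E 1, pass-S 14
Under OS (3×2), PE[1][1]:
  after 0 — PE[1][1] acc=0, pass-E 0, pass-S 0
  after 1 — PE[1][1] acc=0, pass-E 0, pass-S 0
  after 2 — PE[1][1] acc=36, pass-E 6, pass-S 6
  after 3 — PE[1][1] acc=42, pass-E 3, pass-S 2
  after 4 — PE[1][1] acc=42, pass-E 0, pass-S 0
Under RS (3×2), PE[1][1]:
  after 0 — PE[1][1] acc=0, pass-E 0, pass-S 0
  after 1 — PE[1][1] acc=0, pass-E 0, pass-S 0
  after 2 — PE[1][1] acc=36, pass-E 36, pass-S 8
  after 3 — PE[1][1] acc=42, pass-E 42, pass-S 2
  after 4 — PE[1][1] acc=0, pass-E 0, pass-S 0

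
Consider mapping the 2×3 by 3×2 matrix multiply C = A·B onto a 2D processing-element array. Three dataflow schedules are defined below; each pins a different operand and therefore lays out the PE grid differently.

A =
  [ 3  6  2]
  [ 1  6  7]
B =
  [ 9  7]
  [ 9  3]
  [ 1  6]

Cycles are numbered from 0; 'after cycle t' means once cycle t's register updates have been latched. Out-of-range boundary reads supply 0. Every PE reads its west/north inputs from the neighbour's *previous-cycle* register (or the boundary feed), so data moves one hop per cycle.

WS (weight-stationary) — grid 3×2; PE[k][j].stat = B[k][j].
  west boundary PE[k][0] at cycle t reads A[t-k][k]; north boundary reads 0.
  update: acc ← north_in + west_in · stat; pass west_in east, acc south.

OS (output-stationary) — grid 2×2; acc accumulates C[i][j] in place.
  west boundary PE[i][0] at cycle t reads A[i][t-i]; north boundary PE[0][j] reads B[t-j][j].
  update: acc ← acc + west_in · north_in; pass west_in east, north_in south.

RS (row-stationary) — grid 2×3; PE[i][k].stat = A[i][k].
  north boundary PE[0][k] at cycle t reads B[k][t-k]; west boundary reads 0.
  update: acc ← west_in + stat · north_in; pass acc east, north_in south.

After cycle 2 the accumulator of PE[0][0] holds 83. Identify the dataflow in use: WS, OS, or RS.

— WS: 3×2; PE[0][0] trace:
  t=0 PE[0][0]: acc=27 h=3 v=27
  t=1 PE[0][0]: acc=9 h=1 v=9
  t=2 PE[0][0]: acc=0 h=0 v=0
— OS: 2×2; PE[0][0] trace:
  t=0 PE[0][0]: acc=27 h=3 v=9
  t=1 PE[0][0]: acc=81 h=6 v=9
  t=2 PE[0][0]: acc=83 h=2 v=1
— RS: 2×3; PE[0][0] trace:
  t=0 PE[0][0]: acc=27 h=27 v=9
  t=1 PE[0][0]: acc=21 h=21 v=7
  t=2 PE[0][0]: acc=0 h=0 v=0

dataflow = OS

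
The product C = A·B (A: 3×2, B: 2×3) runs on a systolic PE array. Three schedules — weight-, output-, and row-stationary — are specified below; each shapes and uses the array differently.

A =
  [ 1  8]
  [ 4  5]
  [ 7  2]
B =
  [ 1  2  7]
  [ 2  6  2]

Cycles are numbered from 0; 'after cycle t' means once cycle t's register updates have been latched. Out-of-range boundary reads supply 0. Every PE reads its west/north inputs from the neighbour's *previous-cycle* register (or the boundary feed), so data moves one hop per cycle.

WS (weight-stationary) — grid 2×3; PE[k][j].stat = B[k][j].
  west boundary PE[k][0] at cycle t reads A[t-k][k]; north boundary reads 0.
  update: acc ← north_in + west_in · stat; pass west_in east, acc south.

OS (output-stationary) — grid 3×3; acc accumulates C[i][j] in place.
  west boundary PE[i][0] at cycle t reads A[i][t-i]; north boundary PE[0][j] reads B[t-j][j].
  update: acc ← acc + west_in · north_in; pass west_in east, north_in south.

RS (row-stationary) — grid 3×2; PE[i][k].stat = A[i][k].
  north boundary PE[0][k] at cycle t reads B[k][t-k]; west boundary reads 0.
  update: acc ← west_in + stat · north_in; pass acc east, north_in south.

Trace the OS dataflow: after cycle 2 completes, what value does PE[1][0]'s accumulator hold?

OS 3×3: PE[1][0] cycle-by-cycle (with neighbour feeds):
  @0  [0,0]  acc 1  |  →1  ↓1
  @0  [1,0]  acc 0  |  →0  ↓0
  @1  [0,0]  acc 17  |  →8  ↓2
  @1  [1,0]  acc 4  |  →4  ↓1
  @2  [0,0]  acc 17  |  →0  ↓0
  @2  [1,0]  acc 14  |  →5  ↓2

PE[1][0].acc = 14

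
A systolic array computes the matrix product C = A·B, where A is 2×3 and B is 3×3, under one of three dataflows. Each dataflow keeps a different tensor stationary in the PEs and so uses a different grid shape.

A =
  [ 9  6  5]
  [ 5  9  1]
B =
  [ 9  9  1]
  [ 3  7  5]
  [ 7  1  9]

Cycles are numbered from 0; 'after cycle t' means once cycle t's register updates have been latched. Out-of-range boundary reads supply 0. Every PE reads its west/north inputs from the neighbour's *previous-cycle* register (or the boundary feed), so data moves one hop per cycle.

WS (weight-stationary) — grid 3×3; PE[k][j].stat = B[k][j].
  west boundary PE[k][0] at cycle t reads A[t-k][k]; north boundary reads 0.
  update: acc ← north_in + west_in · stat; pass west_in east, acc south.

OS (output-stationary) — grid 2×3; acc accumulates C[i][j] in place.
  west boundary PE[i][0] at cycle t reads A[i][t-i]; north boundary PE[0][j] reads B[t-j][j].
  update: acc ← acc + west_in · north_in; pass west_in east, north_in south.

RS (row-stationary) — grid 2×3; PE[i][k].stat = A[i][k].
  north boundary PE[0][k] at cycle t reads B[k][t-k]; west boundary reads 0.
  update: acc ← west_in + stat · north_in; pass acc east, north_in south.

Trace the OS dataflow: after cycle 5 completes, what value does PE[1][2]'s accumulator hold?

PE[1][2].acc = 59

OS 2×3: PE[1][2] cycle-by-cycle (with neighbour feeds):
  0: (0,2).acc=0  regs=<0,0>
  0: (1,1).acc=0  regs=<0,0>
  0: (1,2).acc=0  regs=<0,0>
  1: (0,2).acc=0  regs=<0,0>
  1: (1,1).acc=0  regs=<0,0>
  1: (1,2).acc=0  regs=<0,0>
  2: (0,2).acc=9  regs=<9,1>
  2: (1,1).acc=45  regs=<5,9>
  2: (1,2).acc=0  regs=<0,0>
  3: (0,2).acc=39  regs=<6,5>
  3: (1,1).acc=108  regs=<9,7>
  3: (1,2).acc=5  regs=<5,1>
  4: (0,2).acc=84  regs=<5,9>
  4: (1,1).acc=109  regs=<1,1>
  4: (1,2).acc=50  regs=<9,5>
  5: (0,2).acc=84  regs=<0,0>
  5: (1,1).acc=109  regs=<0,0>
  5: (1,2).acc=59  regs=<1,9>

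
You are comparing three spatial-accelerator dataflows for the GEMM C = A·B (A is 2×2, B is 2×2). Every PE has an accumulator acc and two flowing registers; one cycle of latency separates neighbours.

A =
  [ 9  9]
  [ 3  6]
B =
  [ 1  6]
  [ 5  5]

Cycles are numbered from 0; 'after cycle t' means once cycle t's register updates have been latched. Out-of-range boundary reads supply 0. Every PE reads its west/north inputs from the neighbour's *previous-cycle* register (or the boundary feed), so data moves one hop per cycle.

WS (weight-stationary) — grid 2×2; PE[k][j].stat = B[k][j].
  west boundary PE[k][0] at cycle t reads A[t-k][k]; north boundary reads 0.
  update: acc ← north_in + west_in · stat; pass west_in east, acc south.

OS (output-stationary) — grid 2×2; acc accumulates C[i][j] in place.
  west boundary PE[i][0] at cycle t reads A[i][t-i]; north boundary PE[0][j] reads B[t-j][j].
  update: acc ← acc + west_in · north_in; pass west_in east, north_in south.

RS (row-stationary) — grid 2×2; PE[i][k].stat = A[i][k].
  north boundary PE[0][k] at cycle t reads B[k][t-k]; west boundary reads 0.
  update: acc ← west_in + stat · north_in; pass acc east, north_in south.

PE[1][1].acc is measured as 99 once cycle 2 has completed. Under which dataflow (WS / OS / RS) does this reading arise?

dataflow = WS

— WS: 2×2; PE[1][1] trace:
  cycle 0: PE[1][1] → acc 0, east 0, south 0
  cycle 1: PE[1][1] → acc 0, east 0, south 0
  cycle 2: PE[1][1] → acc 99, east 9, south 99
— OS: 2×2; PE[1][1] trace:
  cycle 0: PE[1][1] → acc 0, east 0, south 0
  cycle 1: PE[1][1] → acc 0, east 0, south 0
  cycle 2: PE[1][1] → acc 18, east 3, south 6
— RS: 2×2; PE[1][1] trace:
  cycle 0: PE[1][1] → acc 0, east 0, south 0
  cycle 1: PE[1][1] → acc 0, east 0, south 0
  cycle 2: PE[1][1] → acc 33, east 33, south 5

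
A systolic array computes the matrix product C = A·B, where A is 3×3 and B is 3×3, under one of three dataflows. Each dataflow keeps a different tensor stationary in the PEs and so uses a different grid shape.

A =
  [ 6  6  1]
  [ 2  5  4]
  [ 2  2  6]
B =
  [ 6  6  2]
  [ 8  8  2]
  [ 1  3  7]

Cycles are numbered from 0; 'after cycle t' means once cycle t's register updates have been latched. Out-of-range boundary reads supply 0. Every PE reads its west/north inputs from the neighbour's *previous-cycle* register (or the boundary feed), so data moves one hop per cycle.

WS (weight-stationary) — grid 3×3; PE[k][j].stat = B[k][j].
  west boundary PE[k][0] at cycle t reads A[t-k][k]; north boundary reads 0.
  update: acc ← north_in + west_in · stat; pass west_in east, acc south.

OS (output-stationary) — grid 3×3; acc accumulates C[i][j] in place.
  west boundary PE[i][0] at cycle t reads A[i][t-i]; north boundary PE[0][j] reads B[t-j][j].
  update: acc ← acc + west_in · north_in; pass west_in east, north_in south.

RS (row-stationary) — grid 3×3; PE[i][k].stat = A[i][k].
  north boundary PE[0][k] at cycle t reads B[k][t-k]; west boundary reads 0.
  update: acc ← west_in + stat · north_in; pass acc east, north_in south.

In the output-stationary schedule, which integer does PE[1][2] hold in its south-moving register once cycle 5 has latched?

OS on a 3×3 grid — tracing PE[1][2] and its feeders:
  after 0 — PE[0][2] acc=0, pass-E 0, pass-S 0
  after 0 — PE[1][1] acc=0, pass-E 0, pass-S 0
  after 0 — PE[1][2] acc=0, pass-E 0, pass-S 0
  after 1 — PE[0][2] acc=0, pass-E 0, pass-S 0
  after 1 — PE[1][1] acc=0, pass-E 0, pass-S 0
  after 1 — PE[1][2] acc=0, pass-E 0, pass-S 0
  after 2 — PE[0][2] acc=12, pass-E 6, pass-S 2
  after 2 — PE[1][1] acc=12, pass-E 2, pass-S 6
  after 2 — PE[1][2] acc=0, pass-E 0, pass-S 0
  after 3 — PE[0][2] acc=24, pass-E 6, pass-S 2
  after 3 — PE[1][1] acc=52, pass-E 5, pass-S 8
  after 3 — PE[1][2] acc=4, pass-E 2, pass-S 2
  after 4 — PE[0][2] acc=31, pass-E 1, pass-S 7
  after 4 — PE[1][1] acc=64, pass-E 4, pass-S 3
  after 4 — PE[1][2] acc=14, pass-E 5, pass-S 2
  after 5 — PE[0][2] acc=31, pass-E 0, pass-S 0
  after 5 — PE[1][1] acc=64, pass-E 0, pass-S 0
  after 5 — PE[1][2] acc=42, pass-E 4, pass-S 7

register = 7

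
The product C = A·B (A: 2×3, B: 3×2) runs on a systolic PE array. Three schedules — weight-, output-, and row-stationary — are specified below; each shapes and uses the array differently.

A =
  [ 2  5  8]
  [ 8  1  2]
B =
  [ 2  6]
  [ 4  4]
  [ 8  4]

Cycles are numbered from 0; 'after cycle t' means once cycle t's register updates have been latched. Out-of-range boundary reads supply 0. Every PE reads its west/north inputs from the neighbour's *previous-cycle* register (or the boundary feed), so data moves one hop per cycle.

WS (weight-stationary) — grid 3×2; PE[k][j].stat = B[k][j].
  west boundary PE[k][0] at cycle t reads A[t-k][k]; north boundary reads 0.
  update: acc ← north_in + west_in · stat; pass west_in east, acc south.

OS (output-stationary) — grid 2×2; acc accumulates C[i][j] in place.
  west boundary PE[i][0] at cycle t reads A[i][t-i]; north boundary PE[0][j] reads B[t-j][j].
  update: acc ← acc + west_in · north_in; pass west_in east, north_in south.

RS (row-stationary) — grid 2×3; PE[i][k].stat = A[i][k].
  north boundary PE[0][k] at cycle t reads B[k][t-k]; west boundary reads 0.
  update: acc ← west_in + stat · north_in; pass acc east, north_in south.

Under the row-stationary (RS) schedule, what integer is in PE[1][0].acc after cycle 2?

Tracing RS — 2×3 array, target PE[1][0]:
  c0 r0c0: 4 / 4 / 2
  c0 r1c0: 0 / 0 / 0
  c1 r0c0: 12 / 12 / 6
  c1 r1c0: 16 / 16 / 2
  c2 r0c0: 0 / 0 / 0
  c2 r1c0: 48 / 48 / 6

PE[1][0].acc = 48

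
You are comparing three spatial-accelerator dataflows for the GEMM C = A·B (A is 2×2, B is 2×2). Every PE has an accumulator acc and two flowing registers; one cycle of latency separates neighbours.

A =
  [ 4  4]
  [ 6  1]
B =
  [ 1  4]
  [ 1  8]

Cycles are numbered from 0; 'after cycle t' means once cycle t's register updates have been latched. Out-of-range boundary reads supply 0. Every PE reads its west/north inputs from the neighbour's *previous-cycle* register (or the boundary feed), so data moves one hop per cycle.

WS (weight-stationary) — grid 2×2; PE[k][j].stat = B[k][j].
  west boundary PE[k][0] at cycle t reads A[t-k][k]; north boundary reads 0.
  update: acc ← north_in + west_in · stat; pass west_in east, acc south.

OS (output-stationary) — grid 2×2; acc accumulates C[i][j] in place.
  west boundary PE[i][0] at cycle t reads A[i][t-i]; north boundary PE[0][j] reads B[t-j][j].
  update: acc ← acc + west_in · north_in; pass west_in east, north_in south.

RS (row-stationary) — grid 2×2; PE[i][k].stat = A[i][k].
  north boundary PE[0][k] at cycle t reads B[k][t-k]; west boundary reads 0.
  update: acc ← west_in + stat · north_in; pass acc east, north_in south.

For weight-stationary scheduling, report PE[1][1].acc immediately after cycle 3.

Tracing WS — 2×2 array, target PE[1][1]:
  cycle 0: PE[0][1] → acc 0, east 0, south 0
  cycle 0: PE[1][0] → acc 0, east 0, south 0
  cycle 0: PE[1][1] → acc 0, east 0, south 0
  cycle 1: PE[0][1] → acc 16, east 4, south 16
  cycle 1: PE[1][0] → acc 8, east 4, south 8
  cycle 1: PE[1][1] → acc 0, east 0, south 0
  cycle 2: PE[0][1] → acc 24, east 6, south 24
  cycle 2: PE[1][0] → acc 7, east 1, south 7
  cycle 2: PE[1][1] → acc 48, east 4, south 48
  cycle 3: PE[0][1] → acc 0, east 0, south 0
  cycle 3: PE[1][0] → acc 0, east 0, south 0
  cycle 3: PE[1][1] → acc 32, east 1, south 32

PE[1][1].acc = 32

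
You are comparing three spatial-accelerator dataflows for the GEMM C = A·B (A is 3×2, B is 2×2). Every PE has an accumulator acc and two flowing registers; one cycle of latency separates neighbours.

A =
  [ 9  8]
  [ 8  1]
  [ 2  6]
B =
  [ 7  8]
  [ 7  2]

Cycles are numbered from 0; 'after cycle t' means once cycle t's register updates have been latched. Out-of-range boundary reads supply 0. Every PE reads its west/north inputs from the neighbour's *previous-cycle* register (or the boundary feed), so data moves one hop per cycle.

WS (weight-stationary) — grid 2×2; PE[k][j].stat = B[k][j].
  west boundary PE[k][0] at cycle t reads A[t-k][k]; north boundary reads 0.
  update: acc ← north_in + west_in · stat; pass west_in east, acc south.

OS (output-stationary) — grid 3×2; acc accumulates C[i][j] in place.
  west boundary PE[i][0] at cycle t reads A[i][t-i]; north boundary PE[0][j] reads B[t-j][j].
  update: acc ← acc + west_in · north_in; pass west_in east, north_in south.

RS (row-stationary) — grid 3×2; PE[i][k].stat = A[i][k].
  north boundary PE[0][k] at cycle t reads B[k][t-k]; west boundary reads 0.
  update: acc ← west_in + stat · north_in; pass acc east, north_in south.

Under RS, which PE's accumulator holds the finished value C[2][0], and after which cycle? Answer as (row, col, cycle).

(row, col, cycle) = (2, 1, 3)

RS — PE[2][1] is where C[2][0] collects:
  t=0 PE[2][1]: acc=0 h=0 v=0
  t=1 PE[2][1]: acc=0 h=0 v=0
  t=2 PE[2][1]: acc=0 h=0 v=0
  t=3 PE[2][1]: acc=56 h=56 v=7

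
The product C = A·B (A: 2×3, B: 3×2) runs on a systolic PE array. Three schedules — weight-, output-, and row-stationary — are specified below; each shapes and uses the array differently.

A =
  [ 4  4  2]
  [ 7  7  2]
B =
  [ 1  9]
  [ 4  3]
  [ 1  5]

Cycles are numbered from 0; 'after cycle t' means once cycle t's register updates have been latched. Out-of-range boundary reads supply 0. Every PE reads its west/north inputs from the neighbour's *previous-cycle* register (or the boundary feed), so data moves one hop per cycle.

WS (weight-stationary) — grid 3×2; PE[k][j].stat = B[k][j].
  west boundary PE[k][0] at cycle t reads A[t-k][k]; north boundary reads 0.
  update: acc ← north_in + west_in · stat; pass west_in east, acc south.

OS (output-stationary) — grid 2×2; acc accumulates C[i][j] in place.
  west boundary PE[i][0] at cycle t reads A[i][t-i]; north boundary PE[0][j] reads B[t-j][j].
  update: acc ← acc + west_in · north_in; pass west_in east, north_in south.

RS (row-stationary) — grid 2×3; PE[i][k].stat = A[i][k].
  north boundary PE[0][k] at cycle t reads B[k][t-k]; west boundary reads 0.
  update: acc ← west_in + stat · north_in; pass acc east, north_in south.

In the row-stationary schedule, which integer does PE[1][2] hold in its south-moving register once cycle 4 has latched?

RS on a 2×3 grid — tracing PE[1][2] and its feeders:
  step 0 · PE0,2: acc=0; fwd→0 fwd↓0
  step 0 · PE1,1: acc=0; fwd→0 fwd↓0
  step 0 · PE1,2: acc=0; fwd→0 fwd↓0
  step 1 · PE0,2: acc=0; fwd→0 fwd↓0
  step 1 · PE1,1: acc=0; fwd→0 fwd↓0
  step 1 · PE1,2: acc=0; fwd→0 fwd↓0
  step 2 · PE0,2: acc=22; fwd→22 fwd↓1
  step 2 · PE1,1: acc=35; fwd→35 fwd↓4
  step 2 · PE1,2: acc=0; fwd→0 fwd↓0
  step 3 · PE0,2: acc=58; fwd→58 fwd↓5
  step 3 · PE1,1: acc=84; fwd→84 fwd↓3
  step 3 · PE1,2: acc=37; fwd→37 fwd↓1
  step 4 · PE0,2: acc=0; fwd→0 fwd↓0
  step 4 · PE1,1: acc=0; fwd→0 fwd↓0
  step 4 · PE1,2: acc=94; fwd→94 fwd↓5

register = 5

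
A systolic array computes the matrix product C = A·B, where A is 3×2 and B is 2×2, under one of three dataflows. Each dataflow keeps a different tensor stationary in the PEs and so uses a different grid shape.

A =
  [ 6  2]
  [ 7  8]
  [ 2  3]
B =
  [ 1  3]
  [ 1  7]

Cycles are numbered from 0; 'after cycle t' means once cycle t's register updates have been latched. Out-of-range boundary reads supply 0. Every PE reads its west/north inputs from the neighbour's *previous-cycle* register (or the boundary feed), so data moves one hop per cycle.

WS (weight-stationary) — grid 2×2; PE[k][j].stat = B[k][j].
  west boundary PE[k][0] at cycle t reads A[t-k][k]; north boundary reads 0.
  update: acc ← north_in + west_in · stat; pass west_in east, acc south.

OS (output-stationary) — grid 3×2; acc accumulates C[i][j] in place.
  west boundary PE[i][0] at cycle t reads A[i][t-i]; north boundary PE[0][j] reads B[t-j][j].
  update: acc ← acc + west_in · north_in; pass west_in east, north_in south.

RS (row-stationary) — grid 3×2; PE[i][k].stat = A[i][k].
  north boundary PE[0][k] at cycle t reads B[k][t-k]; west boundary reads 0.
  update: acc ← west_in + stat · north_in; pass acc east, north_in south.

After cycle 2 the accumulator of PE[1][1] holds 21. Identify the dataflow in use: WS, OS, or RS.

dataflow = OS

WS [2×2] PE[1][1] across cycles:
  step 0 · PE1,1: acc=0; fwd→0 fwd↓0
  step 1 · PE1,1: acc=0; fwd→0 fwd↓0
  step 2 · PE1,1: acc=32; fwd→2 fwd↓32
OS [3×2] PE[1][1] across cycles:
  step 0 · PE1,1: acc=0; fwd→0 fwd↓0
  step 1 · PE1,1: acc=0; fwd→0 fwd↓0
  step 2 · PE1,1: acc=21; fwd→7 fwd↓3
RS [3×2] PE[1][1] across cycles:
  step 0 · PE1,1: acc=0; fwd→0 fwd↓0
  step 1 · PE1,1: acc=0; fwd→0 fwd↓0
  step 2 · PE1,1: acc=15; fwd→15 fwd↓1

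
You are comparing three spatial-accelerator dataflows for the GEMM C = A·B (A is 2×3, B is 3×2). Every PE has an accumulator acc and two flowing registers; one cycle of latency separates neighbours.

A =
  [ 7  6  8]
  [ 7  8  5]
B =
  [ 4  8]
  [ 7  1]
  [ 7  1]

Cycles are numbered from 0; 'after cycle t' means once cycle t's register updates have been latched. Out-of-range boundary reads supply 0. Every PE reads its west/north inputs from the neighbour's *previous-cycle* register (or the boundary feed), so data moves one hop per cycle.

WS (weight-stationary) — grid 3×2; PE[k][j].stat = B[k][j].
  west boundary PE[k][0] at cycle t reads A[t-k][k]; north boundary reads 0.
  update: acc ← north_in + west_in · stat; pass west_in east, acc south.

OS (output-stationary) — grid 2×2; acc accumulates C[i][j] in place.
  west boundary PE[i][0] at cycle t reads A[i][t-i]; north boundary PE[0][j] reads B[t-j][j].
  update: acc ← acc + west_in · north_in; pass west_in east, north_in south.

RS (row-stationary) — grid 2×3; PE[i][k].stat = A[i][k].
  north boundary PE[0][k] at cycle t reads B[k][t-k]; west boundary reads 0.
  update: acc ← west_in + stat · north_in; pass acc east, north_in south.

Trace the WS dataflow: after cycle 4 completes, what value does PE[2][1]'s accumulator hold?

WS on a 3×2 grid — tracing PE[2][1] and its feeders:
  after 0 — PE[1][1] acc=0, pass-E 0, pass-S 0
  after 0 — PE[2][0] acc=0, pass-E 0, pass-S 0
  after 0 — PE[2][1] acc=0, pass-E 0, pass-S 0
  after 1 — PE[1][1] acc=0, pass-E 0, pass-S 0
  after 1 — PE[2][0] acc=0, pass-E 0, pass-S 0
  after 1 — PE[2][1] acc=0, pass-E 0, pass-S 0
  after 2 — PE[1][1] acc=62, pass-E 6, pass-S 62
  after 2 — PE[2][0] acc=126, pass-E 8, pass-S 126
  after 2 — PE[2][1] acc=0, pass-E 0, pass-S 0
  after 3 — PE[1][1] acc=64, pass-E 8, pass-S 64
  after 3 — PE[2][0] acc=119, pass-E 5, pass-S 119
  after 3 — PE[2][1] acc=70, pass-E 8, pass-S 70
  after 4 — PE[1][1] acc=0, pass-E 0, pass-S 0
  after 4 — PE[2][0] acc=0, pass-E 0, pass-S 0
  after 4 — PE[2][1] acc=69, pass-E 5, pass-S 69

PE[2][1].acc = 69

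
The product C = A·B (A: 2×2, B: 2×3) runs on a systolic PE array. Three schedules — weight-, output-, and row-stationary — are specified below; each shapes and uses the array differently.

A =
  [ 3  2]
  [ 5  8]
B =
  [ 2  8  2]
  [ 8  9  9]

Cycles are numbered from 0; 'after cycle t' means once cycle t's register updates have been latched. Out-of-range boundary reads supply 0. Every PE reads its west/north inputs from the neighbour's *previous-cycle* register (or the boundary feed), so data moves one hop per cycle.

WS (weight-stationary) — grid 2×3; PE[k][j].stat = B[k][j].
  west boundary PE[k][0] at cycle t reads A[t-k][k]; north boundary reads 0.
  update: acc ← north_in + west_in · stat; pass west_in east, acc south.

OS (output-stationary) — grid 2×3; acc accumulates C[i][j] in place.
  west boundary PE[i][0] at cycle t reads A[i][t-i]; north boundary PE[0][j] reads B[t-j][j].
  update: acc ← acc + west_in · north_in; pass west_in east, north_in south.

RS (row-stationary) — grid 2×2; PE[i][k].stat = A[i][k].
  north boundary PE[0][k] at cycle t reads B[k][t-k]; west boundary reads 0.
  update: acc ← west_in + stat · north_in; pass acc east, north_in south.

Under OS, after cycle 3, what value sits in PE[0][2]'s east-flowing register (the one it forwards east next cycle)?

register = 2

OS 2×3: PE[0][2] cycle-by-cycle (with neighbour feeds):
  step 0 · PE0,1: acc=0; fwd→0 fwd↓0
  step 0 · PE0,2: acc=0; fwd→0 fwd↓0
  step 1 · PE0,1: acc=24; fwd→3 fwd↓8
  step 1 · PE0,2: acc=0; fwd→0 fwd↓0
  step 2 · PE0,1: acc=42; fwd→2 fwd↓9
  step 2 · PE0,2: acc=6; fwd→3 fwd↓2
  step 3 · PE0,1: acc=42; fwd→0 fwd↓0
  step 3 · PE0,2: acc=24; fwd→2 fwd↓9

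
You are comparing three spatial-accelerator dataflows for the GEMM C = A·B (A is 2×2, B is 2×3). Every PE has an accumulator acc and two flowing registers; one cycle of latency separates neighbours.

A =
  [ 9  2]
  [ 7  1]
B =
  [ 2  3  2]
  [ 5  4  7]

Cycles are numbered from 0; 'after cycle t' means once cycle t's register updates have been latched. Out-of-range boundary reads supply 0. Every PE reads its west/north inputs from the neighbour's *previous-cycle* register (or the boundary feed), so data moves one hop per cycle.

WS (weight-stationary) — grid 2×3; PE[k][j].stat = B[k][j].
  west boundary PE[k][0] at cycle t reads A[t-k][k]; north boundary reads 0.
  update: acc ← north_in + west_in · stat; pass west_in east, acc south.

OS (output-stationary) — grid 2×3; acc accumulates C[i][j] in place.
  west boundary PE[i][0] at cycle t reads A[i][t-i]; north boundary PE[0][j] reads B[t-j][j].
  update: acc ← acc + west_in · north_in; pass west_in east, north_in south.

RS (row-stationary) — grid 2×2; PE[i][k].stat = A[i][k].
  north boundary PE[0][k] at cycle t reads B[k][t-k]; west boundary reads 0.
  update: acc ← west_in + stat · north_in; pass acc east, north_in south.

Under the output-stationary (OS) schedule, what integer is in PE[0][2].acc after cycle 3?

OS 2×3: PE[0][2] cycle-by-cycle (with neighbour feeds):
  0: (0,1).acc=0  regs=<0,0>
  0: (0,2).acc=0  regs=<0,0>
  1: (0,1).acc=27  regs=<9,3>
  1: (0,2).acc=0  regs=<0,0>
  2: (0,1).acc=35  regs=<2,4>
  2: (0,2).acc=18  regs=<9,2>
  3: (0,1).acc=35  regs=<0,0>
  3: (0,2).acc=32  regs=<2,7>

PE[0][2].acc = 32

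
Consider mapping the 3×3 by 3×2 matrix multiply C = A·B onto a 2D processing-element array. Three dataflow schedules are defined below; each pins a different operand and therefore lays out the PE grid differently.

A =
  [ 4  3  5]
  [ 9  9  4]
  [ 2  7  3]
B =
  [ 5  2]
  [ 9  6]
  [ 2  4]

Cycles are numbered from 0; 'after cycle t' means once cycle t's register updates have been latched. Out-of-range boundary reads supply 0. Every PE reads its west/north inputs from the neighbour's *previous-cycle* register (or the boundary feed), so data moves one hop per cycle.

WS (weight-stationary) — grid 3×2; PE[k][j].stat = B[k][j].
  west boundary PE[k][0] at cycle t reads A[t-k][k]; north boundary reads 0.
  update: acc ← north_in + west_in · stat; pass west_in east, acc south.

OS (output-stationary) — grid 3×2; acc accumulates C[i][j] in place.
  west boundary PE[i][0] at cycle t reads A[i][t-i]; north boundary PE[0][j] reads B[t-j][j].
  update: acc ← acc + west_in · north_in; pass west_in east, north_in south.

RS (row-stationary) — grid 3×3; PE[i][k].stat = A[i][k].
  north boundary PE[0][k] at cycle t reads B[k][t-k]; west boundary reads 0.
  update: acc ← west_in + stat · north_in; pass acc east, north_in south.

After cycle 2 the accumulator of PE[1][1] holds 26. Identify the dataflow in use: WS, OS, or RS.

dataflow = WS

Under WS (3×2), PE[1][1]:
  t=0 PE[1][1]: acc=0 h=0 v=0
  t=1 PE[1][1]: acc=0 h=0 v=0
  t=2 PE[1][1]: acc=26 h=3 v=26
Under OS (3×2), PE[1][1]:
  t=0 PE[1][1]: acc=0 h=0 v=0
  t=1 PE[1][1]: acc=0 h=0 v=0
  t=2 PE[1][1]: acc=18 h=9 v=2
Under RS (3×3), PE[1][1]:
  t=0 PE[1][1]: acc=0 h=0 v=0
  t=1 PE[1][1]: acc=0 h=0 v=0
  t=2 PE[1][1]: acc=126 h=126 v=9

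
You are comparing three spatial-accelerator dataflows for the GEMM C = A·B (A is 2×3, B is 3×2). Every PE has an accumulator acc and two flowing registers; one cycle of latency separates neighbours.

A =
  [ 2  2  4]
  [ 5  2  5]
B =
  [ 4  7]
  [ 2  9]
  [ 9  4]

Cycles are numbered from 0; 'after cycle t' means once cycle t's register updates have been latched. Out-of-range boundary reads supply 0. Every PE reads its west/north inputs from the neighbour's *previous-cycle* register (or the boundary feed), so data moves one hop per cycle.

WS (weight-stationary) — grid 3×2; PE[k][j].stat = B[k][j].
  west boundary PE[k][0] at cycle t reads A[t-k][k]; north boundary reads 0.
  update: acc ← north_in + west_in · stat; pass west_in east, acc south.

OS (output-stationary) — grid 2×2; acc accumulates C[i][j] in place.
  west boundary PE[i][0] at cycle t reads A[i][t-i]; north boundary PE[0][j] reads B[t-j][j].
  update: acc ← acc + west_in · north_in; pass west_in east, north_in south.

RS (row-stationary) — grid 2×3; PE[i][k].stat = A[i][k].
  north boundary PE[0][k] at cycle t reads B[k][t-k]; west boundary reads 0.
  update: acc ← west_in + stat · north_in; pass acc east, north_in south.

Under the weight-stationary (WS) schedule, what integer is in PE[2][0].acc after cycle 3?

PE[2][0].acc = 69

WS on a 3×2 grid — tracing PE[2][0] and its feeders:
  step 0 · PE1,0: acc=0; fwd→0 fwd↓0
  step 0 · PE2,0: acc=0; fwd→0 fwd↓0
  step 1 · PE1,0: acc=12; fwd→2 fwd↓12
  step 1 · PE2,0: acc=0; fwd→0 fwd↓0
  step 2 · PE1,0: acc=24; fwd→2 fwd↓24
  step 2 · PE2,0: acc=48; fwd→4 fwd↓48
  step 3 · PE1,0: acc=0; fwd→0 fwd↓0
  step 3 · PE2,0: acc=69; fwd→5 fwd↓69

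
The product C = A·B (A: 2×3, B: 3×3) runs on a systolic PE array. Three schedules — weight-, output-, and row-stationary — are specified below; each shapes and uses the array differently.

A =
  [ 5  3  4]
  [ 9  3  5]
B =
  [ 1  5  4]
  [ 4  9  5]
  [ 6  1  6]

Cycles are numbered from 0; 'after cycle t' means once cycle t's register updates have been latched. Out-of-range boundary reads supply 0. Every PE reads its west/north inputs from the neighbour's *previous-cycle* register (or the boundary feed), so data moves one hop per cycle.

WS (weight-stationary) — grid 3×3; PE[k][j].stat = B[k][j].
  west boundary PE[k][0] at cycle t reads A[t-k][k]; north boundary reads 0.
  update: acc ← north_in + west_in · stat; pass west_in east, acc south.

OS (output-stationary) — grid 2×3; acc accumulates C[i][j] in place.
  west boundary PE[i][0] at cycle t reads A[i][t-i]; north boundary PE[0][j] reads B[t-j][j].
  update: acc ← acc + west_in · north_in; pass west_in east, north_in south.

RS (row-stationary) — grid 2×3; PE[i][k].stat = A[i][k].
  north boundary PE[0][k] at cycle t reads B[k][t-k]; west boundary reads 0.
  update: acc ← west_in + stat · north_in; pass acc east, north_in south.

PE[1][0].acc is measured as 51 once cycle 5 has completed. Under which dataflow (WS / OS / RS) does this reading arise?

Under WS (3×3), PE[1][0]:
  @0  [1,0]  acc 0  |  →0  ↓0
  @1  [1,0]  acc 17  |  →3  ↓17
  @2  [1,0]  acc 21  |  →3  ↓21
  @3  [1,0]  acc 0  |  →0  ↓0
  @4  [1,0]  acc 0  |  →0  ↓0
  @5  [1,0]  acc 0  |  →0  ↓0
Under OS (2×3), PE[1][0]:
  @0  [1,0]  acc 0  |  →0  ↓0
  @1  [1,0]  acc 9  |  →9  ↓1
  @2  [1,0]  acc 21  |  →3  ↓4
  @3  [1,0]  acc 51  |  →5  ↓6
  @4  [1,0]  acc 51  |  →0  ↓0
  @5  [1,0]  acc 51  |  →0  ↓0
Under RS (2×3), PE[1][0]:
  @0  [1,0]  acc 0  |  →0  ↓0
  @1  [1,0]  acc 9  |  →9  ↓1
  @2  [1,0]  acc 45  |  →45  ↓5
  @3  [1,0]  acc 36  |  →36  ↓4
  @4  [1,0]  acc 0  |  →0  ↓0
  @5  [1,0]  acc 0  |  →0  ↓0

dataflow = OS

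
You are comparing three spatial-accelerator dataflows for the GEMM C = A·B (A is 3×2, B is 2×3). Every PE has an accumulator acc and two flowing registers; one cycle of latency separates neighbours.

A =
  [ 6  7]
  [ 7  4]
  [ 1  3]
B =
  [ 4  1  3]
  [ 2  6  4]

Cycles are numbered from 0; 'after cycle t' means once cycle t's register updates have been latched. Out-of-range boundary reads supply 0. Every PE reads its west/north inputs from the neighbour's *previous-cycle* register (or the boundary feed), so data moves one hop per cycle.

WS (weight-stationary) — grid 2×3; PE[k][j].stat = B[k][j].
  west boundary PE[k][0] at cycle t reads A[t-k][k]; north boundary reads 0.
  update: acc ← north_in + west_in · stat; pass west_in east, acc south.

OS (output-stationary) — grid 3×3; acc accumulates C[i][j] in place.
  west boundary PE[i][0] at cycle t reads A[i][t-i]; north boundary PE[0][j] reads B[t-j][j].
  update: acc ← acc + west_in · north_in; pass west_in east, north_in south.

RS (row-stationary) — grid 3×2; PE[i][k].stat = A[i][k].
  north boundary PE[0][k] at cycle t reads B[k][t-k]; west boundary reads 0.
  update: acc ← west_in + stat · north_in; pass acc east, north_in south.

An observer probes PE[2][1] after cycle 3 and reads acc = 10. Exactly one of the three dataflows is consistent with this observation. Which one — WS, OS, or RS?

— WS: 2×3 array has no PE[2][1].
OS (3×3 grid), PE[2][1]:
  @0  [2,1]  acc 0  |  →0  ↓0
  @1  [2,1]  acc 0  |  →0  ↓0
  @2  [2,1]  acc 0  |  →0  ↓0
  @3  [2,1]  acc 1  |  →1  ↓1
RS (3×2 grid), PE[2][1]:
  @0  [2,1]  acc 0  |  →0  ↓0
  @1  [2,1]  acc 0  |  →0  ↓0
  @2  [2,1]  acc 0  |  →0  ↓0
  @3  [2,1]  acc 10  |  →10  ↓2

dataflow = RS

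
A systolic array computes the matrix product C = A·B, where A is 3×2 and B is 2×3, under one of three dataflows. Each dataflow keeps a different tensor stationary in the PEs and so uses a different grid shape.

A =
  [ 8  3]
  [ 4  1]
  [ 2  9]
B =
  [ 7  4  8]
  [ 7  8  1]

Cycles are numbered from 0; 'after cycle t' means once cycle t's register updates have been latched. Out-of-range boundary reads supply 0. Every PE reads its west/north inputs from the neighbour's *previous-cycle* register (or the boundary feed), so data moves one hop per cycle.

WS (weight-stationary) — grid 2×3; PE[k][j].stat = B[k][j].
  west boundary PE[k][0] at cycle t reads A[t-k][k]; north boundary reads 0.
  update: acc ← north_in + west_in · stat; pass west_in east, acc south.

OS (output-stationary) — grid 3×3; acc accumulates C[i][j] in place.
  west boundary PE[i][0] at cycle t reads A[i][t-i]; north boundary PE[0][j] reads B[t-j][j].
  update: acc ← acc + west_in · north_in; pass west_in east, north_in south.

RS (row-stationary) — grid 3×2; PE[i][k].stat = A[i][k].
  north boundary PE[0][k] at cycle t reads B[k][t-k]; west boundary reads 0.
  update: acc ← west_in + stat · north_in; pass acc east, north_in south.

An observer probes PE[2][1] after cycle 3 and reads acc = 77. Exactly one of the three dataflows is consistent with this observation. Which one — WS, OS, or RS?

— WS: 2×3 array has no PE[2][1].
— OS: 3×3; PE[2][1] trace:
  [0] (2,1) acc=0 (h:0 v:0)
  [1] (2,1) acc=0 (h:0 v:0)
  [2] (2,1) acc=0 (h:0 v:0)
  [3] (2,1) acc=8 (h:2 v:4)
— RS: 3×2; PE[2][1] trace:
  [0] (2,1) acc=0 (h:0 v:0)
  [1] (2,1) acc=0 (h:0 v:0)
  [2] (2,1) acc=0 (h:0 v:0)
  [3] (2,1) acc=77 (h:77 v:7)

dataflow = RS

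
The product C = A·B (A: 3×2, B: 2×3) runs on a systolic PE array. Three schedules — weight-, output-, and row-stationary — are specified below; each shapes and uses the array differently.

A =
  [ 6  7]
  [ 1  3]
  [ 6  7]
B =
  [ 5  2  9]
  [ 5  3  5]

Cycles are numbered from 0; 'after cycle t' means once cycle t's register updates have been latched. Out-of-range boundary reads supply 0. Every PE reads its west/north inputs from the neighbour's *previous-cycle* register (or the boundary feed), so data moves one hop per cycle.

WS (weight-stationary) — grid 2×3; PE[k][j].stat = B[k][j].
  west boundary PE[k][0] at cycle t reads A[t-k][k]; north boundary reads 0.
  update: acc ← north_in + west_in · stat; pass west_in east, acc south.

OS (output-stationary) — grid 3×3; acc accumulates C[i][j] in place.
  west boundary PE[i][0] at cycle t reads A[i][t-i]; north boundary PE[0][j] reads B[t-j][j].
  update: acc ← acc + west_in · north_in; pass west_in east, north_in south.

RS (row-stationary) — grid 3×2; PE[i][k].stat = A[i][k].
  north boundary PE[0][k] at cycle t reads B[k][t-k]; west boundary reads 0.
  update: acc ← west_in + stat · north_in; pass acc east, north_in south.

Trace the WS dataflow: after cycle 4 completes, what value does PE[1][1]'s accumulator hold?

PE[1][1].acc = 33

WS (2×3). Following PE[1][1] plus its west/north inputs:
  cycle 0: PE[0][1] → acc 0, east 0, south 0
  cycle 0: PE[1][0] → acc 0, east 0, south 0
  cycle 0: PE[1][1] → acc 0, east 0, south 0
  cycle 1: PE[0][1] → acc 12, east 6, south 12
  cycle 1: PE[1][0] → acc 65, east 7, south 65
  cycle 1: PE[1][1] → acc 0, east 0, south 0
  cycle 2: PE[0][1] → acc 2, east 1, south 2
  cycle 2: PE[1][0] → acc 20, east 3, south 20
  cycle 2: PE[1][1] → acc 33, east 7, south 33
  cycle 3: PE[0][1] → acc 12, east 6, south 12
  cycle 3: PE[1][0] → acc 65, east 7, south 65
  cycle 3: PE[1][1] → acc 11, east 3, south 11
  cycle 4: PE[0][1] → acc 0, east 0, south 0
  cycle 4: PE[1][0] → acc 0, east 0, south 0
  cycle 4: PE[1][1] → acc 33, east 7, south 33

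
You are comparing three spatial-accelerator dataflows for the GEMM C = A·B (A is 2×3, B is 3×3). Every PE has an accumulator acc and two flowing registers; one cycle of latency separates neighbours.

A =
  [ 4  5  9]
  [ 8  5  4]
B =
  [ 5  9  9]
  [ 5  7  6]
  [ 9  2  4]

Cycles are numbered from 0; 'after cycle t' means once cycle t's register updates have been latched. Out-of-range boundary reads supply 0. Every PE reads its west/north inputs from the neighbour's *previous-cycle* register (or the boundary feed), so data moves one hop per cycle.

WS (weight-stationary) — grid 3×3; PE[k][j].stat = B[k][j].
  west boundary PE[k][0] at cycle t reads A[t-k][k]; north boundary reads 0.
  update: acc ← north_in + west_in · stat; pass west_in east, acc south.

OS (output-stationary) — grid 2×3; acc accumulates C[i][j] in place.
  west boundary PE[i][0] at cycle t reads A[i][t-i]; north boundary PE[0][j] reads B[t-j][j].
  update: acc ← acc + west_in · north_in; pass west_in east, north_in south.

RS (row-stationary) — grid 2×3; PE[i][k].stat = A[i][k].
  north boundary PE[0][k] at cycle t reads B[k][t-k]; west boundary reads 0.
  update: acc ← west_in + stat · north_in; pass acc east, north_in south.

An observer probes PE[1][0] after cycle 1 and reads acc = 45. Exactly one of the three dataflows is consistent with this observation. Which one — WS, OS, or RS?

WS [3×3] PE[1][0] across cycles:
  @0  [1,0]  acc 0  |  →0  ↓0
  @1  [1,0]  acc 45  |  →5  ↓45
OS [2×3] PE[1][0] across cycles:
  @0  [1,0]  acc 0  |  →0  ↓0
  @1  [1,0]  acc 40  |  →8  ↓5
RS [2×3] PE[1][0] across cycles:
  @0  [1,0]  acc 0  |  →0  ↓0
  @1  [1,0]  acc 40  |  →40  ↓5

dataflow = WS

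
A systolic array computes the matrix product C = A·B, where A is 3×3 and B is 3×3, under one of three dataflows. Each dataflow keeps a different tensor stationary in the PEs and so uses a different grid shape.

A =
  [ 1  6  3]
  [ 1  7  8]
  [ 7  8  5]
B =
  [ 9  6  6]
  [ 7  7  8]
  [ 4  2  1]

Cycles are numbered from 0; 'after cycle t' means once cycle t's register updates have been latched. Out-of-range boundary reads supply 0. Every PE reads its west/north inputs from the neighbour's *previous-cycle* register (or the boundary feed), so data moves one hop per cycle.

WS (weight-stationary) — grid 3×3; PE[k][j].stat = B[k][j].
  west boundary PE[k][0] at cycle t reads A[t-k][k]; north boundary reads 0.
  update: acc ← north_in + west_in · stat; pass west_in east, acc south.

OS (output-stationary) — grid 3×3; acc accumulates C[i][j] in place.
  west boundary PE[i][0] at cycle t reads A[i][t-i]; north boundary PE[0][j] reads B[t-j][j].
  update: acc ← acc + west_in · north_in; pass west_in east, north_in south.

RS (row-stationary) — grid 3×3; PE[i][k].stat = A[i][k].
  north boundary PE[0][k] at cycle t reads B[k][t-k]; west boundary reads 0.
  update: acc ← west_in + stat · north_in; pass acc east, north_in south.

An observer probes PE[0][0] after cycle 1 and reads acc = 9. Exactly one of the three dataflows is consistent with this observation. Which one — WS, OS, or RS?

— WS: 3×3; PE[0][0] trace:
  after 0 — PE[0][0] acc=9, pass-E 1, pass-S 9
  after 1 — PE[0][0] acc=9, pass-E 1, pass-S 9
— OS: 3×3; PE[0][0] trace:
  after 0 — PE[0][0] acc=9, pass-E 1, pass-S 9
  after 1 — PE[0][0] acc=51, pass-E 6, pass-S 7
— RS: 3×3; PE[0][0] trace:
  after 0 — PE[0][0] acc=9, pass-E 9, pass-S 9
  after 1 — PE[0][0] acc=6, pass-E 6, pass-S 6

dataflow = WS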